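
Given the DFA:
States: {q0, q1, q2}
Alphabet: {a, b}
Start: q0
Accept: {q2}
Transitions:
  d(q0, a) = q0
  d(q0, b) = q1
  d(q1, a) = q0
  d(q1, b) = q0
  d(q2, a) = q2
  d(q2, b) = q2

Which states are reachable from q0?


BFS from q0:
  layer 0: {q0}
  layer 1: {q1}

{q0, q1}


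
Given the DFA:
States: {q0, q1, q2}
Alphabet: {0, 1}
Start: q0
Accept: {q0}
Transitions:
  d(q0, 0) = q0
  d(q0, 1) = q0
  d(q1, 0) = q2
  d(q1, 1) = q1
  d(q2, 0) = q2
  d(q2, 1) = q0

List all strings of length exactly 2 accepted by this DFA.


All strings of length 2: 4 total
Accepted: 4

"00", "01", "10", "11"


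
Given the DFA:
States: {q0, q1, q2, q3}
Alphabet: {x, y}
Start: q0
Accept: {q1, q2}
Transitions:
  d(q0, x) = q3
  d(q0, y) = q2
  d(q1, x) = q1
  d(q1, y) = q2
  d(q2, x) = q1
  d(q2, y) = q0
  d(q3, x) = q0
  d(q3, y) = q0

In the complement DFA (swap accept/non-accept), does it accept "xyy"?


Trace: q0 -> q3 -> q0 -> q2
Final: q2
Original accept: {q1, q2}
Complement: q2 is in original accept

No, complement rejects (original accepts)


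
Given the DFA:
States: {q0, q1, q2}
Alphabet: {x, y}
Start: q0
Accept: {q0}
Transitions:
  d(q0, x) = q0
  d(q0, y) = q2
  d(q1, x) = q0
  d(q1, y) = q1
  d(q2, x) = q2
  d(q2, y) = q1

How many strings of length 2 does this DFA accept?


Enumerating all length-2 strings:
  "xx" -> q0 [accept]
  "xy" -> q2 [reject]
  "yx" -> q2 [reject]
  "yy" -> q1 [reject]

1 out of 4


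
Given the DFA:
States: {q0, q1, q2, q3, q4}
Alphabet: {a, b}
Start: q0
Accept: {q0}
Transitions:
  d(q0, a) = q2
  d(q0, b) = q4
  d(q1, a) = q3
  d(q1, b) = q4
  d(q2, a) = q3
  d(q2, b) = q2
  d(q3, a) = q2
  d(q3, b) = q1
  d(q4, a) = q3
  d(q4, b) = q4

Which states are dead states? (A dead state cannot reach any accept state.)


Forward reachability from each state:
  q0 -> reaches accept state q0 (live)
  q1 -> reaches {q1, q2, q3, q4}, no accept state (dead)
  q2 -> reaches {q1, q2, q3, q4}, no accept state (dead)
  q3 -> reaches {q1, q2, q3, q4}, no accept state (dead)
  q4 -> reaches {q1, q2, q3, q4}, no accept state (dead)

{q1, q2, q3, q4}


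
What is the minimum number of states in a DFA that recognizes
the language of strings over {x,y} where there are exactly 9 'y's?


States: count = 0, 1, ..., 9 (that's 10 states), plus a dead state for count > 9.
Total: 10 + 1 = 11. Accept = count-9 state.

11


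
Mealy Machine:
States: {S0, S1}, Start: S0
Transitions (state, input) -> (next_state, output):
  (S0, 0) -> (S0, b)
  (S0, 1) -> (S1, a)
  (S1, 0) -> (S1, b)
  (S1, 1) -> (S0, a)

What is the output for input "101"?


Step-by-step:
  (S0, 1) -> (S1, a)
  (S1, 0) -> (S1, b)
  (S1, 1) -> (S0, a)

"aba"


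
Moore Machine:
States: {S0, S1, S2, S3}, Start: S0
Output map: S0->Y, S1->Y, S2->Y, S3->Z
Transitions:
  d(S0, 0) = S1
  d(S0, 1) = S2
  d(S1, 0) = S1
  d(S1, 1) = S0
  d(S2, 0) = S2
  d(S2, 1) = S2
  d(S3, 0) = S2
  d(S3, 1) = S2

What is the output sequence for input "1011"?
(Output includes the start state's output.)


Start: S0 (output Y)
  --1--> S2 (output Y)
  --0--> S2 (output Y)
  --1--> S2 (output Y)
  --1--> S2 (output Y)

"YYYYY"


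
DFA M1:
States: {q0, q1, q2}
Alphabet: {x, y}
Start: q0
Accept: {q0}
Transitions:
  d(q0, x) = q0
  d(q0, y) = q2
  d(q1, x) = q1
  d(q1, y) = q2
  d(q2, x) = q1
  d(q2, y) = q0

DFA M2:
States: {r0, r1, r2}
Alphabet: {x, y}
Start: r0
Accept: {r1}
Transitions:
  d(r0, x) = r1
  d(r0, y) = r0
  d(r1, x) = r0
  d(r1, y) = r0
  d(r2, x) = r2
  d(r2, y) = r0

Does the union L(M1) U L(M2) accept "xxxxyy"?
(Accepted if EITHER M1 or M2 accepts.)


M1: final=q0 accepted=True
M2: final=r0 accepted=False

Yes, union accepts


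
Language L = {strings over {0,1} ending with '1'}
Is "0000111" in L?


last symbol = '1'

Yes, "0000111" is in L


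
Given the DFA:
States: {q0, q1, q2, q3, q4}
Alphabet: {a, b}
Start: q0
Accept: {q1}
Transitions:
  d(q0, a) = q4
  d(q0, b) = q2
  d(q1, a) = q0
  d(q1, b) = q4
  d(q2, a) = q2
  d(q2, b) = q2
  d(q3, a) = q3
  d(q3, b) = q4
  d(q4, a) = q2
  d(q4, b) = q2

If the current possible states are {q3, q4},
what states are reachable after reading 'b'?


Apply transition on 'b' from each current state:
  d(q3, b) = q4
  d(q4, b) = q2

{q2, q4}


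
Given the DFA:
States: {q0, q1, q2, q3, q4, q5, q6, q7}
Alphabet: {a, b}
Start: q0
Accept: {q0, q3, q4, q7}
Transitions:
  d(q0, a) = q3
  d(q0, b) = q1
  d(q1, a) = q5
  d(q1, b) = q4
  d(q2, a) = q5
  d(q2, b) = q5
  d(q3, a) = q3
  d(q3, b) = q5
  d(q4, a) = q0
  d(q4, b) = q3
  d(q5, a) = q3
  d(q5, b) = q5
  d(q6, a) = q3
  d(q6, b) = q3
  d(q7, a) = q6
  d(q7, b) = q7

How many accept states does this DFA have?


Accept states listed: {q0, q3, q4, q7}
Counting: q0(1) q3(2) q4(3) q7(4)

4


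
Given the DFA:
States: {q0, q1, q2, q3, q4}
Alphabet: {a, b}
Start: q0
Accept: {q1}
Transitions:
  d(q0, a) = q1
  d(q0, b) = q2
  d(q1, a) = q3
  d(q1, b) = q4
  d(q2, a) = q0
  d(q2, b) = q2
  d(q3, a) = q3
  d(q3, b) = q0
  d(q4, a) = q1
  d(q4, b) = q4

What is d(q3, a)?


Looking up transition d(q3, a)

q3


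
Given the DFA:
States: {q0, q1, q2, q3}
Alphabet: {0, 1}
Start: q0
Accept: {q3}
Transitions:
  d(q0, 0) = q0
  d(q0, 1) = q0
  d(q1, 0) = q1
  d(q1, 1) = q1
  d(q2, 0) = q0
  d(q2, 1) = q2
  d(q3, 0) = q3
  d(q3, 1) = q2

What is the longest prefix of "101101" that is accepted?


Run the DFA, marking each prefix where the state is accepting:
  "" -> q0 [reject]
  "1" -> q0 [reject]
  "10" -> q0 [reject]
  "101" -> q0 [reject]
  "1011" -> q0 [reject]
  "10110" -> q0 [reject]
  "101101" -> q0 [reject]

No prefix is accepted


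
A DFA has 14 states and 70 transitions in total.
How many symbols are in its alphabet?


Each state has exactly one transition per symbol.
|alphabet| = transitions / states = 70 / 14 = 5

5


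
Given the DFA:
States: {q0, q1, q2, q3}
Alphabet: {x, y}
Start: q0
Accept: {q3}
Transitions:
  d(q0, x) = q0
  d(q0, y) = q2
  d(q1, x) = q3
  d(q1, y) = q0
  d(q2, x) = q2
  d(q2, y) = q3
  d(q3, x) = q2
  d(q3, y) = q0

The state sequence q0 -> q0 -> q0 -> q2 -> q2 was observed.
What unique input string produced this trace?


Trace back each transition to find the symbol:
  q0 --[x]--> q0
  q0 --[x]--> q0
  q0 --[y]--> q2
  q2 --[x]--> q2

"xxyx"


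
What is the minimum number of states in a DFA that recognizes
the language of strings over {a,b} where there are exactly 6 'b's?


States: count = 0, 1, ..., 6 (that's 7 states), plus a dead state for count > 6.
Total: 7 + 1 = 8. Accept = count-6 state.

8


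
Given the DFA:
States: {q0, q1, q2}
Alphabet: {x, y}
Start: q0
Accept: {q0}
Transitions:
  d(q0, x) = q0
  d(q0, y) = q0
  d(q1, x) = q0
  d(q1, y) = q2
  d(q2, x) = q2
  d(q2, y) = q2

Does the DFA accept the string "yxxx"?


Trace: q0 -> q0 -> q0 -> q0 -> q0
Final state: q0
Accept states: {q0}

Yes, accepted (final state q0 is an accept state)


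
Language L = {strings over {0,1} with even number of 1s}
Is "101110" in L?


count('1') = 4; 4 mod 2 = 0

Yes, "101110" is in L


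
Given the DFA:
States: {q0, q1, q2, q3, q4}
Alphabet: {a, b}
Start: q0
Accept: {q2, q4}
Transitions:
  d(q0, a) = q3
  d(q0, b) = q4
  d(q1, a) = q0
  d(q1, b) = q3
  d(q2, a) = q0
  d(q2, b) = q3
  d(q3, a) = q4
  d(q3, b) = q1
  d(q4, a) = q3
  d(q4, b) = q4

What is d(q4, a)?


Looking up transition d(q4, a)

q3


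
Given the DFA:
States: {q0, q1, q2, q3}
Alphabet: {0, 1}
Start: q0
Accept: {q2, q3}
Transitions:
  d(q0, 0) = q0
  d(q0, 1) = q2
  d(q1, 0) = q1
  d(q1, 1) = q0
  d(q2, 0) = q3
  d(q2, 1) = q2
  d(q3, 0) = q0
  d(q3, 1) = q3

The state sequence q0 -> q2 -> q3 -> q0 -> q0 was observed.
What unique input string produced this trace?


Trace back each transition to find the symbol:
  q0 --[1]--> q2
  q2 --[0]--> q3
  q3 --[0]--> q0
  q0 --[0]--> q0

"1000"


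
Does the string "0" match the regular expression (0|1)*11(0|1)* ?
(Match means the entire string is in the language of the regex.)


|string| = 1; first = '0'; last = '0'

No, "0" does not match (0|1)*11(0|1)*


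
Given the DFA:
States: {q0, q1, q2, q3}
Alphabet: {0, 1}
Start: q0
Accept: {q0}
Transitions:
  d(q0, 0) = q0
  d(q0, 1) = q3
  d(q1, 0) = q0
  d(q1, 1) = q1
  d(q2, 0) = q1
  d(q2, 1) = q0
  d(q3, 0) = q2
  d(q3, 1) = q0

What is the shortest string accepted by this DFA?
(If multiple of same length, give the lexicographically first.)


BFS by string length (lex-first path to each state shown):
  len 0: q0<-""
Found accept state at length 0.

"" (empty string)


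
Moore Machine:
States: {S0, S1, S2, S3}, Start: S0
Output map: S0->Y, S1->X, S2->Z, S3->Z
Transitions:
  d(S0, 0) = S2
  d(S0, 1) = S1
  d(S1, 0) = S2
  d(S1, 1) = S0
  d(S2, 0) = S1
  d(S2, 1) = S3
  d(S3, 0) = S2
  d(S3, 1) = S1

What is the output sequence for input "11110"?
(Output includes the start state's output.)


Start: S0 (output Y)
  --1--> S1 (output X)
  --1--> S0 (output Y)
  --1--> S1 (output X)
  --1--> S0 (output Y)
  --0--> S2 (output Z)

"YXYXYZ"


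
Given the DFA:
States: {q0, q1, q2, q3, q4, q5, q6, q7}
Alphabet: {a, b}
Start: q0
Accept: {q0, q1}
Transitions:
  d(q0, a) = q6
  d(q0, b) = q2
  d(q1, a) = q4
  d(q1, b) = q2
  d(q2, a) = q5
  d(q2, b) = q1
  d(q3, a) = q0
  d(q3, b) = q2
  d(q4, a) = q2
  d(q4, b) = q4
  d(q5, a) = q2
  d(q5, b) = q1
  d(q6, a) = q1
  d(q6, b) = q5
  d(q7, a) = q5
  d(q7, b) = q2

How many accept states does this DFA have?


Accept states listed: {q0, q1}
Counting: q0(1) q1(2)

2


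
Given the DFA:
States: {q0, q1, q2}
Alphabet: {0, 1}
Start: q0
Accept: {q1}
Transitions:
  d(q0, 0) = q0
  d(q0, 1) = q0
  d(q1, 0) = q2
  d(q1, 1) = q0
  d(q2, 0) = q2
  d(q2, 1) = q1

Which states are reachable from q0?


BFS from q0:
  layer 0: {q0}

{q0}


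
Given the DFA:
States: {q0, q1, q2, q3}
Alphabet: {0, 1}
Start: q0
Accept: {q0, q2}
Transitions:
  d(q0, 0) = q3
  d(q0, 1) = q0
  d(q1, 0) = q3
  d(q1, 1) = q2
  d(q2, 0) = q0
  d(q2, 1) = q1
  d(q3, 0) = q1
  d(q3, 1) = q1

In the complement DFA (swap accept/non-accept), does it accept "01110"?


Trace: q0 -> q3 -> q1 -> q2 -> q1 -> q3
Final: q3
Original accept: {q0, q2}
Complement: q3 is not in original accept

Yes, complement accepts (original rejects)


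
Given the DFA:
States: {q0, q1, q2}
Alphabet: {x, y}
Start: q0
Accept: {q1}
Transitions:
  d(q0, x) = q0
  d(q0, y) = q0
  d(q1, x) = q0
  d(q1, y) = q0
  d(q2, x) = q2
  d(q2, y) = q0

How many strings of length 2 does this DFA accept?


Enumerating all length-2 strings:
  "xx" -> q0 [reject]
  "xy" -> q0 [reject]
  "yx" -> q0 [reject]
  "yy" -> q0 [reject]

0 out of 4


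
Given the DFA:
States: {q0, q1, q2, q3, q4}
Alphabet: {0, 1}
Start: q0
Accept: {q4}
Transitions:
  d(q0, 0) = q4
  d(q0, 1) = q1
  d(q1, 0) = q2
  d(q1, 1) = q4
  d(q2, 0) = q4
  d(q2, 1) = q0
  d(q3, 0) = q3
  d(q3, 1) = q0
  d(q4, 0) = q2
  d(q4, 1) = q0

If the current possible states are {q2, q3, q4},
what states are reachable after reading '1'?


Apply transition on '1' from each current state:
  d(q2, 1) = q0
  d(q3, 1) = q0
  d(q4, 1) = q0

{q0}


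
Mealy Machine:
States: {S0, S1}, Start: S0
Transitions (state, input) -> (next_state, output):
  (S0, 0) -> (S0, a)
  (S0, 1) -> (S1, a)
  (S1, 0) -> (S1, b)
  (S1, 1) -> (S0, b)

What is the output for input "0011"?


Step-by-step:
  (S0, 0) -> (S0, a)
  (S0, 0) -> (S0, a)
  (S0, 1) -> (S1, a)
  (S1, 1) -> (S0, b)

"aaab"


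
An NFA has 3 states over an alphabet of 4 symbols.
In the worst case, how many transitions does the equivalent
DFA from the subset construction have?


Subset construction: one DFA state per subset of NFA states = 2^3 = 8 states.
Each DFA state has 4 outgoing transitions: 8 * 4 = 32

32


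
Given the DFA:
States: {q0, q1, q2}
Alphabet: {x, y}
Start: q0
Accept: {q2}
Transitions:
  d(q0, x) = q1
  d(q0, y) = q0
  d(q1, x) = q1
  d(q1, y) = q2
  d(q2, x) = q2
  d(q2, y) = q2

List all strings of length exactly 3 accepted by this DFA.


All strings of length 3: 8 total
Accepted: 4

"xxy", "xyx", "xyy", "yxy"


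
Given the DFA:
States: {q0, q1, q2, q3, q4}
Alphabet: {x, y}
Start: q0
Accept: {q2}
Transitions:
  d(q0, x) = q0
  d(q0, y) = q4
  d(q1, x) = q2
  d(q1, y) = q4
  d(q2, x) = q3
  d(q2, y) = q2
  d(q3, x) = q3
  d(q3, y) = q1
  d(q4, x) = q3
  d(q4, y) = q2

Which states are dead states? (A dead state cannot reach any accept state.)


Forward reachability from each state:
  q0 -> reaches accept state q2 (live)
  q1 -> reaches accept state q2 (live)
  q2 -> reaches accept state q2 (live)
  q3 -> reaches accept state q2 (live)
  q4 -> reaches accept state q2 (live)

None (all states can reach an accept state)


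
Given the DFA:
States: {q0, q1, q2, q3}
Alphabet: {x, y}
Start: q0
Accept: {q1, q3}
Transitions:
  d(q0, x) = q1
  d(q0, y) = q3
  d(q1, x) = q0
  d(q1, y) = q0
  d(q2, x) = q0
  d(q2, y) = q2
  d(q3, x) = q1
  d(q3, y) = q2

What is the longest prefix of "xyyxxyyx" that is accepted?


Run the DFA, marking each prefix where the state is accepting:
  "" -> q0 [reject]
  "x" -> q1 [accept]
  "xy" -> q0 [reject]
  "xyy" -> q3 [accept]
  "xyyx" -> q1 [accept]
  "xyyxx" -> q0 [reject]
  "xyyxxy" -> q3 [accept]
  "xyyxxyy" -> q2 [reject]
  "xyyxxyyx" -> q0 [reject]

"xyyxxy"


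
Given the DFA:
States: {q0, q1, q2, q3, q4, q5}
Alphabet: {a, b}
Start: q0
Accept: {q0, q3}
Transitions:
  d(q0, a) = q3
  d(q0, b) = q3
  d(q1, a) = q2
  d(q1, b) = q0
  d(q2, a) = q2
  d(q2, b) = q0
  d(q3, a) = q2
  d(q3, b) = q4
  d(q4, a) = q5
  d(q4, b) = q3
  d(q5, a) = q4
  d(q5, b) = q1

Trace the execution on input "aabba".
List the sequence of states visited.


Input: aabba
d(q0, a) = q3
d(q3, a) = q2
d(q2, b) = q0
d(q0, b) = q3
d(q3, a) = q2


q0 -> q3 -> q2 -> q0 -> q3 -> q2


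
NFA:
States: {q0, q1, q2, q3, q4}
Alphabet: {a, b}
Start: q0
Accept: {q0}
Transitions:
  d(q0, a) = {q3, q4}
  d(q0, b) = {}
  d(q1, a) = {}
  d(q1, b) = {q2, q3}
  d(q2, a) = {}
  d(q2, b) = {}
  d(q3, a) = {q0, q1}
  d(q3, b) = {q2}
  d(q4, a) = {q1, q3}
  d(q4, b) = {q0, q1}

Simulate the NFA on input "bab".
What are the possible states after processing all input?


Start: {q0}
  --b--> {}
  --a--> {}
  --b--> {}

{} (empty set, no valid transitions)


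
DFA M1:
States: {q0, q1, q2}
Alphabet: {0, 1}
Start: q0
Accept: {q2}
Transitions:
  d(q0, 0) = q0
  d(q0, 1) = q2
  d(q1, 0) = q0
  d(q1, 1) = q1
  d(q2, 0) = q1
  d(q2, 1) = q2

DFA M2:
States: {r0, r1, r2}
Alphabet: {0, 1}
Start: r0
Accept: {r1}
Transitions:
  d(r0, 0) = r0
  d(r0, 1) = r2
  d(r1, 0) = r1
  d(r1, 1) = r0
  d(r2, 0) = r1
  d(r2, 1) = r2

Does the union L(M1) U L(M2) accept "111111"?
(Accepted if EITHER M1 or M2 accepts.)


M1: final=q2 accepted=True
M2: final=r2 accepted=False

Yes, union accepts


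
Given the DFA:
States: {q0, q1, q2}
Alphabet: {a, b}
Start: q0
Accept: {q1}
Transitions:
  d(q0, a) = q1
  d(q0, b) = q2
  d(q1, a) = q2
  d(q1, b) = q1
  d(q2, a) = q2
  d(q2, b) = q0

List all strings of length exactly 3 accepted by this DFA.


All strings of length 3: 8 total
Accepted: 2

"abb", "bba"


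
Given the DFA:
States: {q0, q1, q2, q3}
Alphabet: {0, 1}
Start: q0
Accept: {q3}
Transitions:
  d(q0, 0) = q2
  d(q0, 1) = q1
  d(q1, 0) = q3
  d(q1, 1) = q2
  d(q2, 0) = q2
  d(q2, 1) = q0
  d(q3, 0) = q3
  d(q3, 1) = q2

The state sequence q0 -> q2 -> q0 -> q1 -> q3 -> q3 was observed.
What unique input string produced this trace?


Trace back each transition to find the symbol:
  q0 --[0]--> q2
  q2 --[1]--> q0
  q0 --[1]--> q1
  q1 --[0]--> q3
  q3 --[0]--> q3

"01100"


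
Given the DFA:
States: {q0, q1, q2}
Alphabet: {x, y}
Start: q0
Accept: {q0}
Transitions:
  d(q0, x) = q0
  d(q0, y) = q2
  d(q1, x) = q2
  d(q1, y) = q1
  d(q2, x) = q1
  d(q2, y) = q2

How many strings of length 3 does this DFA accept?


Enumerating all length-3 strings:
  "xxx" -> q0 [accept]
  "xxy" -> q2 [reject]
  "xyx" -> q1 [reject]
  "xyy" -> q2 [reject]
  "yxx" -> q2 [reject]
  "yxy" -> q1 [reject]
  "yyx" -> q1 [reject]
  "yyy" -> q2 [reject]

1 out of 8


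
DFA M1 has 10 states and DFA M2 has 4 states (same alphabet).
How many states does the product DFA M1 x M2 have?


Product construction pairs every M1 state with every M2 state.
10 * 4 = 40

40


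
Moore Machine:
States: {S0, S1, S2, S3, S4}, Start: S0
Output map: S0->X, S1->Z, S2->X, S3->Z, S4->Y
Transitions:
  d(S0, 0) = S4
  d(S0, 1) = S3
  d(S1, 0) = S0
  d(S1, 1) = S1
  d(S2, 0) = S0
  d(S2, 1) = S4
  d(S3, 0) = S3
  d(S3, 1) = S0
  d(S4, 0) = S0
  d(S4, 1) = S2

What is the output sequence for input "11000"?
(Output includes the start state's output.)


Start: S0 (output X)
  --1--> S3 (output Z)
  --1--> S0 (output X)
  --0--> S4 (output Y)
  --0--> S0 (output X)
  --0--> S4 (output Y)

"XZXYXY"


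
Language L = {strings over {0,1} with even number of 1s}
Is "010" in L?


count('1') = 1; 1 mod 2 = 1

No, "010" is not in L


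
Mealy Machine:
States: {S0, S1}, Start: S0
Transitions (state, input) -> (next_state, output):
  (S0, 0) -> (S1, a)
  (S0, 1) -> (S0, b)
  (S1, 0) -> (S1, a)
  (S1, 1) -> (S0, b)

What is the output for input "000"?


Step-by-step:
  (S0, 0) -> (S1, a)
  (S1, 0) -> (S1, a)
  (S1, 0) -> (S1, a)

"aaa"


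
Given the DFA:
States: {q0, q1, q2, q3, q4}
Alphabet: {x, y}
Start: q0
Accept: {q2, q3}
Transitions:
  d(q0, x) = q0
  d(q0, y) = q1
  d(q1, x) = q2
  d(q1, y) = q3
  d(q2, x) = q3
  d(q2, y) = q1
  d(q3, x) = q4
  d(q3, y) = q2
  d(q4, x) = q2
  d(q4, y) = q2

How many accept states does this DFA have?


Accept states listed: {q2, q3}
Counting: q2(1) q3(2)

2


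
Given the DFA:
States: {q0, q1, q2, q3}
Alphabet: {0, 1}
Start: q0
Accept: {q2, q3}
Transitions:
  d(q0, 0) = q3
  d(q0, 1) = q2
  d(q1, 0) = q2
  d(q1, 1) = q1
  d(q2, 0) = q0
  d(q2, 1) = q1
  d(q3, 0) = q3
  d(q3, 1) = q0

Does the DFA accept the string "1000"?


Trace: q0 -> q2 -> q0 -> q3 -> q3
Final state: q3
Accept states: {q2, q3}

Yes, accepted (final state q3 is an accept state)


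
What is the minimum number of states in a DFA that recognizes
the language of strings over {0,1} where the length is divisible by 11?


States track (length) mod 11.
Need 11 states: one per remainder 0..10; accept = remainder 0.

11


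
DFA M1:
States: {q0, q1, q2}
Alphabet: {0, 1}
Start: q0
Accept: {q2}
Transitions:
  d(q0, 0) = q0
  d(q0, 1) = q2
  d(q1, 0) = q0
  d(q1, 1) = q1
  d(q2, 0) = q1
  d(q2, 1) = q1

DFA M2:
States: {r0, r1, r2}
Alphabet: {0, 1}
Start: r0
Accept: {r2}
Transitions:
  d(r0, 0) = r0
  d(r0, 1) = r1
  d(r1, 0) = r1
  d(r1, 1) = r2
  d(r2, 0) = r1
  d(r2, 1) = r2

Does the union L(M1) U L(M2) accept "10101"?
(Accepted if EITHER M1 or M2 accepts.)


M1: final=q2 accepted=True
M2: final=r2 accepted=True

Yes, union accepts


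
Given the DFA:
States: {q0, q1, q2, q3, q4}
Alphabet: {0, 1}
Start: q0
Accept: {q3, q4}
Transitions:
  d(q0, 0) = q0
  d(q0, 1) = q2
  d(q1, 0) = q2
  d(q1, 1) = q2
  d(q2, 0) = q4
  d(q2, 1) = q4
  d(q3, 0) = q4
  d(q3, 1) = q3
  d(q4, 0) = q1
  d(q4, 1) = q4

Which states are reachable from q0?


BFS from q0:
  layer 0: {q0}
  layer 1: {q2}
  layer 2: {q4}
  layer 3: {q1}

{q0, q1, q2, q4}


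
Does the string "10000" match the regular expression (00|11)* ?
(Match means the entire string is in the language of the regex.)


|string| = 5; first = '1'; last = '0'

No, "10000" does not match (00|11)*


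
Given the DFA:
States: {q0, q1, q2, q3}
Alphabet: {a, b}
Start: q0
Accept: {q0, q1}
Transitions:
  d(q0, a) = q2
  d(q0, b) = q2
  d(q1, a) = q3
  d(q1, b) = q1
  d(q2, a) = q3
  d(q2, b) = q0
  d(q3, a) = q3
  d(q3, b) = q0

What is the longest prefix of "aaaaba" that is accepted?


Run the DFA, marking each prefix where the state is accepting:
  "" -> q0 [accept]
  "a" -> q2 [reject]
  "aa" -> q3 [reject]
  "aaa" -> q3 [reject]
  "aaaa" -> q3 [reject]
  "aaaab" -> q0 [accept]
  "aaaaba" -> q2 [reject]

"aaaab"


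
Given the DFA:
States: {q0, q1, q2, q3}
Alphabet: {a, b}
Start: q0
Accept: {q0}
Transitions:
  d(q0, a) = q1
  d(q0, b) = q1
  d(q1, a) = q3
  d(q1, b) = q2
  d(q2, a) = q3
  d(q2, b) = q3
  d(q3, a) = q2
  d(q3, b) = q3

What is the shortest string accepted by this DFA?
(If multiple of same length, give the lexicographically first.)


BFS by string length (lex-first path to each state shown):
  len 0: q0<-""
Found accept state at length 0.

"" (empty string)


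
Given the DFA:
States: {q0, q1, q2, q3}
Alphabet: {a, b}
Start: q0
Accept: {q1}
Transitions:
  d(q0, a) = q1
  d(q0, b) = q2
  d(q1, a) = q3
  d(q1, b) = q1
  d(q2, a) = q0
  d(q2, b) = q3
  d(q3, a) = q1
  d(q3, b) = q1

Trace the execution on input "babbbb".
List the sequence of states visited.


Input: babbbb
d(q0, b) = q2
d(q2, a) = q0
d(q0, b) = q2
d(q2, b) = q3
d(q3, b) = q1
d(q1, b) = q1


q0 -> q2 -> q0 -> q2 -> q3 -> q1 -> q1


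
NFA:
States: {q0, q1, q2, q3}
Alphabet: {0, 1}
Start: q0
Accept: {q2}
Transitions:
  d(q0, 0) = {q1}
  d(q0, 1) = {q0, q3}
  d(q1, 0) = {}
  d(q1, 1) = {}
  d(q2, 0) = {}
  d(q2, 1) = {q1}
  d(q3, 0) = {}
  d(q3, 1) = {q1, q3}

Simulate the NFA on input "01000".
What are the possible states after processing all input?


Start: {q0}
  --0--> {q1}
  --1--> {}
  --0--> {}
  --0--> {}
  --0--> {}

{} (empty set, no valid transitions)


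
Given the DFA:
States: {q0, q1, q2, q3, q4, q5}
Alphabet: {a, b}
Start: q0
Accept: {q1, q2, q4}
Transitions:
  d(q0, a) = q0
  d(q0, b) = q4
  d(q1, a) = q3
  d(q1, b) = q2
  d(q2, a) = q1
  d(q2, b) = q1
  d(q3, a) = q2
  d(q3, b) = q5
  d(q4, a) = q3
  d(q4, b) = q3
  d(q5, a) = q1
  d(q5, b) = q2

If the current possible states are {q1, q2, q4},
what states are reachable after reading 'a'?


Apply transition on 'a' from each current state:
  d(q1, a) = q3
  d(q2, a) = q1
  d(q4, a) = q3

{q1, q3}


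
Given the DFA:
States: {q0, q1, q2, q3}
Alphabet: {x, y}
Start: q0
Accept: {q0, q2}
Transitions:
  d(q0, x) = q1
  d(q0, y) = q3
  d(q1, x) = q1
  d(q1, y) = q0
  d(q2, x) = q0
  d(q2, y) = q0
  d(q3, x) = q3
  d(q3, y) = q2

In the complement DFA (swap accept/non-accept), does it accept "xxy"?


Trace: q0 -> q1 -> q1 -> q0
Final: q0
Original accept: {q0, q2}
Complement: q0 is in original accept

No, complement rejects (original accepts)


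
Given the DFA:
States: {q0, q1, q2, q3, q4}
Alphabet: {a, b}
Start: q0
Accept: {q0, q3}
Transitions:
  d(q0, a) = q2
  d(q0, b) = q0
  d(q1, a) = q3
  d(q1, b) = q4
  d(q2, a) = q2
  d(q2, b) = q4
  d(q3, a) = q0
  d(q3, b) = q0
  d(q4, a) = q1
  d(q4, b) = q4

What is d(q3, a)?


Looking up transition d(q3, a)

q0


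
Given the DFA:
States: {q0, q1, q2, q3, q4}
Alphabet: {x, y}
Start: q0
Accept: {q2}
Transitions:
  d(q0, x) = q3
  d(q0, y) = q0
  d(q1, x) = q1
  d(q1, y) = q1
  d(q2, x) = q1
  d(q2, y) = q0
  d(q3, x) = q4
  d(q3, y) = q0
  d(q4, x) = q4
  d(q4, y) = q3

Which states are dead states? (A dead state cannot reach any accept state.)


Forward reachability from each state:
  q0 -> reaches {q0, q3, q4}, no accept state (dead)
  q1 -> reaches {q1}, no accept state (dead)
  q2 -> reaches accept state q2 (live)
  q3 -> reaches {q0, q3, q4}, no accept state (dead)
  q4 -> reaches {q0, q3, q4}, no accept state (dead)

{q0, q1, q3, q4}


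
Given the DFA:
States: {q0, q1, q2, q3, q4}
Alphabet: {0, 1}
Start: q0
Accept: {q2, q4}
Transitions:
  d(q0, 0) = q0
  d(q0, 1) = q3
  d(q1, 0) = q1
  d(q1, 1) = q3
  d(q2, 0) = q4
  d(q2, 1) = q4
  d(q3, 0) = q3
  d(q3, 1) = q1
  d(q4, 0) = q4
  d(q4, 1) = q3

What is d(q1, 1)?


Looking up transition d(q1, 1)

q3


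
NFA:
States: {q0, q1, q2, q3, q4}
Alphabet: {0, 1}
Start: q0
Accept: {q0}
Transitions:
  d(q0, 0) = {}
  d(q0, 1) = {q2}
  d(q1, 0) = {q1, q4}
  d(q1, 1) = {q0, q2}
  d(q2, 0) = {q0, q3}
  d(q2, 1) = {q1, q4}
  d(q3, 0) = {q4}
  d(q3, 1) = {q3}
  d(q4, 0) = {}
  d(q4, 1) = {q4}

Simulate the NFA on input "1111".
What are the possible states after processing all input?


Start: {q0}
  --1--> {q2}
  --1--> {q1, q4}
  --1--> {q0, q2, q4}
  --1--> {q1, q2, q4}

{q1, q2, q4}


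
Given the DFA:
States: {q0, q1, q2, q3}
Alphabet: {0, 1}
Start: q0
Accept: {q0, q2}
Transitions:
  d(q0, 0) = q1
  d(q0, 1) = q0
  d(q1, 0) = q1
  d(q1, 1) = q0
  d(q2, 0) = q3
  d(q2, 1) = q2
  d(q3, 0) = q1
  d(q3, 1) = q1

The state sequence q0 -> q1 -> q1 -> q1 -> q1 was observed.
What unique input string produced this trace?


Trace back each transition to find the symbol:
  q0 --[0]--> q1
  q1 --[0]--> q1
  q1 --[0]--> q1
  q1 --[0]--> q1

"0000"


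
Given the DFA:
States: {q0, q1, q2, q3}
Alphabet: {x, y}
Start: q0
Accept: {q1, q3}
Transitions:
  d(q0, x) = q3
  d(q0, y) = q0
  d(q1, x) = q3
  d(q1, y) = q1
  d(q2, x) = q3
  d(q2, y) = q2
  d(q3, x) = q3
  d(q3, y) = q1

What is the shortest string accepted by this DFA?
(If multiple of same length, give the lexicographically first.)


BFS by string length (lex-first path to each state shown):
  len 0: q0<-""
  len 1: q0<-"y", q3<-"x"
Found accept state at length 1.

"x"


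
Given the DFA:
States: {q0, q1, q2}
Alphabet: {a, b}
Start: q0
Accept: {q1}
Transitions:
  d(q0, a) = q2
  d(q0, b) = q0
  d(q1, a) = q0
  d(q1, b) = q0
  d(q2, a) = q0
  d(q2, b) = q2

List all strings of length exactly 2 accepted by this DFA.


All strings of length 2: 4 total
Accepted: 0

None


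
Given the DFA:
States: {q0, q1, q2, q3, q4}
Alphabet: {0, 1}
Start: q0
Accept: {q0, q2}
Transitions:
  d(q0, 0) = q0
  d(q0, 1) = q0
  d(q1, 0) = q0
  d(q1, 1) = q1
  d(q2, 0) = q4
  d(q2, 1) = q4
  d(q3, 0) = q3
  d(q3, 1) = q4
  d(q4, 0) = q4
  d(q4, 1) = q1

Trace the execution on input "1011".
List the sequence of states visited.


Input: 1011
d(q0, 1) = q0
d(q0, 0) = q0
d(q0, 1) = q0
d(q0, 1) = q0


q0 -> q0 -> q0 -> q0 -> q0


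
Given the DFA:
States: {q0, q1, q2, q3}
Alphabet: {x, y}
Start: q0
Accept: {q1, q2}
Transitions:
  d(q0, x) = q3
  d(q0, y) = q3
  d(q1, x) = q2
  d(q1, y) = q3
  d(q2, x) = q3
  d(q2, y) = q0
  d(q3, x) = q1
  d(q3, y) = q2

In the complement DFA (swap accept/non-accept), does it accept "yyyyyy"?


Trace: q0 -> q3 -> q2 -> q0 -> q3 -> q2 -> q0
Final: q0
Original accept: {q1, q2}
Complement: q0 is not in original accept

Yes, complement accepts (original rejects)


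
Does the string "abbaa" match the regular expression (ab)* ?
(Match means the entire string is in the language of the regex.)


|string| = 5; first = 'a'; last = 'a'

No, "abbaa" does not match (ab)*


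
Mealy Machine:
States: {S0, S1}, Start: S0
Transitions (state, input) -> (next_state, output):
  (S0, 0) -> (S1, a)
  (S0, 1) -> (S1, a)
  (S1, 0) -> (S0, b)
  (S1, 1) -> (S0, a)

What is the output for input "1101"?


Step-by-step:
  (S0, 1) -> (S1, a)
  (S1, 1) -> (S0, a)
  (S0, 0) -> (S1, a)
  (S1, 1) -> (S0, a)

"aaaa"


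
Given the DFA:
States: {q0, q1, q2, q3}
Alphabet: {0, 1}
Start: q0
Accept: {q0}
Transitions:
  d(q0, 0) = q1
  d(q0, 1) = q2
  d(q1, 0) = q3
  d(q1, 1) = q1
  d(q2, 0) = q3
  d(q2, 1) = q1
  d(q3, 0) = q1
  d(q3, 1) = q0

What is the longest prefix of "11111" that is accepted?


Run the DFA, marking each prefix where the state is accepting:
  "" -> q0 [accept]
  "1" -> q2 [reject]
  "11" -> q1 [reject]
  "111" -> q1 [reject]
  "1111" -> q1 [reject]
  "11111" -> q1 [reject]

""


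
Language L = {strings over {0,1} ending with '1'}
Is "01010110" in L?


last symbol = '0'

No, "01010110" is not in L


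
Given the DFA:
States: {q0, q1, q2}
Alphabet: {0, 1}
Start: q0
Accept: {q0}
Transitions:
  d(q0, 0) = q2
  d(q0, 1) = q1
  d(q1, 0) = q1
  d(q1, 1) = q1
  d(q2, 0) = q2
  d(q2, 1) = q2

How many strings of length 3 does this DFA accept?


Enumerating all length-3 strings:
  "000" -> q2 [reject]
  "001" -> q2 [reject]
  "010" -> q2 [reject]
  "011" -> q2 [reject]
  "100" -> q1 [reject]
  "101" -> q1 [reject]
  "110" -> q1 [reject]
  "111" -> q1 [reject]

0 out of 8


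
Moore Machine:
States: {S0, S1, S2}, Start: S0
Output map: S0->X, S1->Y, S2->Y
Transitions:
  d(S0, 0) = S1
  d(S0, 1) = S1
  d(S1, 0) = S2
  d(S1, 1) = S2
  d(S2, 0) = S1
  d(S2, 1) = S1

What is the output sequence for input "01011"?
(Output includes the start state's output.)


Start: S0 (output X)
  --0--> S1 (output Y)
  --1--> S2 (output Y)
  --0--> S1 (output Y)
  --1--> S2 (output Y)
  --1--> S1 (output Y)

"XYYYYY"


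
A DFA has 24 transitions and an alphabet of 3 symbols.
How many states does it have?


Each state has exactly one transition per symbol.
states = transitions / |alphabet| = 24 / 3 = 8

8


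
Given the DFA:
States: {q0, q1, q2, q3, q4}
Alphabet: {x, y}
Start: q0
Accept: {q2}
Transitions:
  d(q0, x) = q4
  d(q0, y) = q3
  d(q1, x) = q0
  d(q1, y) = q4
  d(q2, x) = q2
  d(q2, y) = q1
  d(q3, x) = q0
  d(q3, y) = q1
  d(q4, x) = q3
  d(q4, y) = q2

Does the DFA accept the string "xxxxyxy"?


Trace: q0 -> q4 -> q3 -> q0 -> q4 -> q2 -> q2 -> q1
Final state: q1
Accept states: {q2}

No, rejected (final state q1 is not an accept state)


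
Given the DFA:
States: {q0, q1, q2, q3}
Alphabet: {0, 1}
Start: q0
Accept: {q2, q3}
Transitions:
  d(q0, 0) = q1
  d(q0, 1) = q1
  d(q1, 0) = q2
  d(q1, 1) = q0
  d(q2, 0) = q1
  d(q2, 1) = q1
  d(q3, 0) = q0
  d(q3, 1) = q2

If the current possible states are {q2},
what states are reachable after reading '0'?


Apply transition on '0' from each current state:
  d(q2, 0) = q1

{q1}


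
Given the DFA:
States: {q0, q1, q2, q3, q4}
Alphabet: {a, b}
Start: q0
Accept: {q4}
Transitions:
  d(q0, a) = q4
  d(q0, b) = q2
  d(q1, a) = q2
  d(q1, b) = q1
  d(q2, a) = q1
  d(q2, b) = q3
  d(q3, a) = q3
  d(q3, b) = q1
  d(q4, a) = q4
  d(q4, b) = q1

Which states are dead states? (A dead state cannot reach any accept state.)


Forward reachability from each state:
  q0 -> reaches accept state q4 (live)
  q1 -> reaches {q1, q2, q3}, no accept state (dead)
  q2 -> reaches {q1, q2, q3}, no accept state (dead)
  q3 -> reaches {q1, q2, q3}, no accept state (dead)
  q4 -> reaches accept state q4 (live)

{q1, q2, q3}


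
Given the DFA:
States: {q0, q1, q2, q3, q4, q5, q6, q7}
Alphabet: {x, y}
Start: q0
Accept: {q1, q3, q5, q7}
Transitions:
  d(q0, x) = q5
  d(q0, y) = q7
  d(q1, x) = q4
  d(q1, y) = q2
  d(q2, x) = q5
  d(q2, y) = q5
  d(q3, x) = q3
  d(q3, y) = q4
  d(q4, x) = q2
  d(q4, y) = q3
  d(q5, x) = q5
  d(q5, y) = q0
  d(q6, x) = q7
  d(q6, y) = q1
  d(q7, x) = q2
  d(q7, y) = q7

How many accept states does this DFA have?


Accept states listed: {q1, q3, q5, q7}
Counting: q1(1) q3(2) q5(3) q7(4)

4


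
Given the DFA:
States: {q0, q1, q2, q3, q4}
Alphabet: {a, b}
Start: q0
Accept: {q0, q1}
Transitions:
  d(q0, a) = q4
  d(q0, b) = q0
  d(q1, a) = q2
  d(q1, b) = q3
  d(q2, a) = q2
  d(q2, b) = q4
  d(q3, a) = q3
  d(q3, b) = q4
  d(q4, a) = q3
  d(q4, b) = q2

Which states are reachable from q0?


BFS from q0:
  layer 0: {q0}
  layer 1: {q4}
  layer 2: {q2, q3}

{q0, q2, q3, q4}


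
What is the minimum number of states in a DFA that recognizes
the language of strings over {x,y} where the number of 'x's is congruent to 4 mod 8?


States track (count of 'x') mod 8.
Need 8 states: one per remainder 0..7; accept = remainder 4.

8


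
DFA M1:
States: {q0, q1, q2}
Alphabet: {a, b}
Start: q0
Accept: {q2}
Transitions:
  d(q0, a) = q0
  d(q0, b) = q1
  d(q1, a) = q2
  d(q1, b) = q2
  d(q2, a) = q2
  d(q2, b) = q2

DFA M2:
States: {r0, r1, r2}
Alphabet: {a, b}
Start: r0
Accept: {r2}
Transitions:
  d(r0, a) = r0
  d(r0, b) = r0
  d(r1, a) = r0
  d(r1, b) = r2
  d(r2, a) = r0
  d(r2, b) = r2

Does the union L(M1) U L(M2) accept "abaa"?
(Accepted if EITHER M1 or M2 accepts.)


M1: final=q2 accepted=True
M2: final=r0 accepted=False

Yes, union accepts


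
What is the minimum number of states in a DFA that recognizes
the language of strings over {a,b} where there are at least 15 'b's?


States: count = 0, 1, ..., 14, and a final '>= 15' state.
Total: 15 + 1 = 16. Accept = '>= 15' state.

16


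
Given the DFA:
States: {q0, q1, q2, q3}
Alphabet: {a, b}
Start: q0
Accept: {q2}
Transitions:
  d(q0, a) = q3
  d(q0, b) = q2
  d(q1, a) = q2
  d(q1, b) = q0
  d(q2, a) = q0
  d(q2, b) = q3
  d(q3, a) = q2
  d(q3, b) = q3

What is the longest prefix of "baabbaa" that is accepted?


Run the DFA, marking each prefix where the state is accepting:
  "" -> q0 [reject]
  "b" -> q2 [accept]
  "ba" -> q0 [reject]
  "baa" -> q3 [reject]
  "baab" -> q3 [reject]
  "baabb" -> q3 [reject]
  "baabba" -> q2 [accept]
  "baabbaa" -> q0 [reject]

"baabba"


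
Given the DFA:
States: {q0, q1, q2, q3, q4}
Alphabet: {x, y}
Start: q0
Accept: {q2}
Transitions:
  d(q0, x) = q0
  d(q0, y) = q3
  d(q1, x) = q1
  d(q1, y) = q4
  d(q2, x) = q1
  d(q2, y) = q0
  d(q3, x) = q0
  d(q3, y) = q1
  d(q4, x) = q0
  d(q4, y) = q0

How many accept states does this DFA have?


Accept states listed: {q2}
Counting: q2(1)

1


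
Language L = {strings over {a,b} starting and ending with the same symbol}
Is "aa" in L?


first = 'a', last = 'a'

Yes, "aa" is in L


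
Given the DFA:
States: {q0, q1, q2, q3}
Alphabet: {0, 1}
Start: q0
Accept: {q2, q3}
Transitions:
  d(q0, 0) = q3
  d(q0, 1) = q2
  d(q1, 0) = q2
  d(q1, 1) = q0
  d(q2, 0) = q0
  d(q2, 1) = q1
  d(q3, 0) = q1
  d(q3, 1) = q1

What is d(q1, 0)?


Looking up transition d(q1, 0)

q2


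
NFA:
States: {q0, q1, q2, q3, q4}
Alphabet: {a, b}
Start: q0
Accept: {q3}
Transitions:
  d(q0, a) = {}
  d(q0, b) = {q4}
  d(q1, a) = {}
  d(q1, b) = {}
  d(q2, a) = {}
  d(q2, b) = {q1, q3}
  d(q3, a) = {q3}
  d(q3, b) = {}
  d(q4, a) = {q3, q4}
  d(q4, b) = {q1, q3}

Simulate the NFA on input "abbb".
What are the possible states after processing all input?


Start: {q0}
  --a--> {}
  --b--> {}
  --b--> {}
  --b--> {}

{} (empty set, no valid transitions)


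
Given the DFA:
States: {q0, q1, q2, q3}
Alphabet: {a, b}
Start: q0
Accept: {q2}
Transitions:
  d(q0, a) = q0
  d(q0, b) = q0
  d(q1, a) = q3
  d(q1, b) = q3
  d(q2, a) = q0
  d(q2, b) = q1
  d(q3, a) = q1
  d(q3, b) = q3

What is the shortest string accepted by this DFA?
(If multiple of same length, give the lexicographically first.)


BFS by string length (lex-first path to each state shown):
  len 0: q0<-""
  len 1: q0<-"a"
  len 2: q0<-"aa"
  len 3: q0<-"aaa"
  len 4: q0<-"aaaa"
  len 5: q0<-"aaaaa"
  len 6: q0<-"aaaaaa"
  len 7: q0<-"aaaaaaa"
  len 8: q0<-"aaaaaaaa"

No string accepted (empty language)


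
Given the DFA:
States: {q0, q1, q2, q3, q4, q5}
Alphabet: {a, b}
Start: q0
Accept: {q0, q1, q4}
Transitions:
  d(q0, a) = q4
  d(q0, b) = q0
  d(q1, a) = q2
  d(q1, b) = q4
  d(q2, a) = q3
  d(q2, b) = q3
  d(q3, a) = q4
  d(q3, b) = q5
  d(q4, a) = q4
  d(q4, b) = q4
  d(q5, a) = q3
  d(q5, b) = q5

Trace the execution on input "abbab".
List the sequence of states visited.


Input: abbab
d(q0, a) = q4
d(q4, b) = q4
d(q4, b) = q4
d(q4, a) = q4
d(q4, b) = q4


q0 -> q4 -> q4 -> q4 -> q4 -> q4


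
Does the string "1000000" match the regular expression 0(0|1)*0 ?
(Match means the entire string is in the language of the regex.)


|string| = 7; first = '1'; last = '0'

No, "1000000" does not match 0(0|1)*0


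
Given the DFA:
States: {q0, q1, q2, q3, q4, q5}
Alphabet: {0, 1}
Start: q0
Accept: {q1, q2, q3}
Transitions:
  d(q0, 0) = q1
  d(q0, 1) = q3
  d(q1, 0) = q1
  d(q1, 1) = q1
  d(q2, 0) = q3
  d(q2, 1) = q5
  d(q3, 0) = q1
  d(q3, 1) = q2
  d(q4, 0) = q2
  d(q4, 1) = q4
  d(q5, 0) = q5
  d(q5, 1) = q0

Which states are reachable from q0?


BFS from q0:
  layer 0: {q0}
  layer 1: {q1, q3}
  layer 2: {q2}
  layer 3: {q5}

{q0, q1, q2, q3, q5}


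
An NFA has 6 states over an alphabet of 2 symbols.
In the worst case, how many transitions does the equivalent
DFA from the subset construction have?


Subset construction: one DFA state per subset of NFA states = 2^6 = 64 states.
Each DFA state has 2 outgoing transitions: 64 * 2 = 128

128


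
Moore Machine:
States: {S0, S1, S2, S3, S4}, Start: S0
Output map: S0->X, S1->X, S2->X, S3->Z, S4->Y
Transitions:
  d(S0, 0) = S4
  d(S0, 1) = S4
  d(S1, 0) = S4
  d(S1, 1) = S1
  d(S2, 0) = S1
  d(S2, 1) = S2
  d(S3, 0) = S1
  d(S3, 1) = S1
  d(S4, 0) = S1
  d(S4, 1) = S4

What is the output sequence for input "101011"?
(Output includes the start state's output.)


Start: S0 (output X)
  --1--> S4 (output Y)
  --0--> S1 (output X)
  --1--> S1 (output X)
  --0--> S4 (output Y)
  --1--> S4 (output Y)
  --1--> S4 (output Y)

"XYXXYYY"


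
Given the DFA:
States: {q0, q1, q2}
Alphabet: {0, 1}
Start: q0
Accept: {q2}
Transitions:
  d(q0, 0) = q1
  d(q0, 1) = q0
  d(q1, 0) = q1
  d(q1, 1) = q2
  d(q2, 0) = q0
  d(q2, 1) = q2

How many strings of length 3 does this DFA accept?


Enumerating all length-3 strings:
  "000" -> q1 [reject]
  "001" -> q2 [accept]
  "010" -> q0 [reject]
  "011" -> q2 [accept]
  "100" -> q1 [reject]
  "101" -> q2 [accept]
  "110" -> q1 [reject]
  "111" -> q0 [reject]

3 out of 8


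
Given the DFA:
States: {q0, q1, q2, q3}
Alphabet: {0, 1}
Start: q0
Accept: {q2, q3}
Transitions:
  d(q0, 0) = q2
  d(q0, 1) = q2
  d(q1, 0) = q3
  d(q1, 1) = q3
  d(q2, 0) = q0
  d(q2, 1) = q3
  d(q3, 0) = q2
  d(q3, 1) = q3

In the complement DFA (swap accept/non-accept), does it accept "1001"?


Trace: q0 -> q2 -> q0 -> q2 -> q3
Final: q3
Original accept: {q2, q3}
Complement: q3 is in original accept

No, complement rejects (original accepts)


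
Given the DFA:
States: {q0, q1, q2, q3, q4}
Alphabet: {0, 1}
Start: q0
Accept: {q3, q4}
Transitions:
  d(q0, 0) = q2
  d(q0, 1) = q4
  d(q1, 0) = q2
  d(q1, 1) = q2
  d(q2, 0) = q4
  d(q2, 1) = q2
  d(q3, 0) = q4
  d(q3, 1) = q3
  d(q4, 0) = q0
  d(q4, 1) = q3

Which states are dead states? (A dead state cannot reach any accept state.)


Forward reachability from each state:
  q0 -> reaches accept state q3 (live)
  q1 -> reaches accept state q3 (live)
  q2 -> reaches accept state q3 (live)
  q3 -> reaches accept state q3 (live)
  q4 -> reaches accept state q3 (live)

None (all states can reach an accept state)


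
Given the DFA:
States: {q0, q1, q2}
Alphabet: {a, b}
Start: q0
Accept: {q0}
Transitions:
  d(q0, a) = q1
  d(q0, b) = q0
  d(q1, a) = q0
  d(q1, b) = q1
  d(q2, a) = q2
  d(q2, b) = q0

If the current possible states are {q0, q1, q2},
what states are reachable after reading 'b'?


Apply transition on 'b' from each current state:
  d(q0, b) = q0
  d(q1, b) = q1
  d(q2, b) = q0

{q0, q1}


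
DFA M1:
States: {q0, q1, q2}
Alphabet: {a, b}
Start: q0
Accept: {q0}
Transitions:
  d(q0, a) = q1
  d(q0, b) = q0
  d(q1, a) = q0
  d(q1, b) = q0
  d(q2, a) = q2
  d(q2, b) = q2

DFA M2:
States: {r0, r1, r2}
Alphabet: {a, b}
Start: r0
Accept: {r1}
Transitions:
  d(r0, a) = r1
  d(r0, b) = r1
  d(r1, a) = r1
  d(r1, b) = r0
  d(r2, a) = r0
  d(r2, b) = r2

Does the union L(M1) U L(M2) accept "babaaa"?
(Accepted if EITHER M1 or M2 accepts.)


M1: final=q1 accepted=False
M2: final=r1 accepted=True

Yes, union accepts


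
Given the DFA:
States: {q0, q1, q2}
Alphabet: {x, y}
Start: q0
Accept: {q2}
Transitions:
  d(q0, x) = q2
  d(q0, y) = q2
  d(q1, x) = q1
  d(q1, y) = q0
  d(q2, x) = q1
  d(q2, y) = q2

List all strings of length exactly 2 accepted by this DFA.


All strings of length 2: 4 total
Accepted: 2

"xy", "yy"


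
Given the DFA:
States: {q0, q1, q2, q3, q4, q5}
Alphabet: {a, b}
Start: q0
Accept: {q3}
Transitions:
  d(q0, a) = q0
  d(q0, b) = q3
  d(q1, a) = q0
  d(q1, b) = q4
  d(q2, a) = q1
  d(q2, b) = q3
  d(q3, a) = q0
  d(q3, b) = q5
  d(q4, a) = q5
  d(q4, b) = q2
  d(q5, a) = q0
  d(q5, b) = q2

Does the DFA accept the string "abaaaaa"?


Trace: q0 -> q0 -> q3 -> q0 -> q0 -> q0 -> q0 -> q0
Final state: q0
Accept states: {q3}

No, rejected (final state q0 is not an accept state)


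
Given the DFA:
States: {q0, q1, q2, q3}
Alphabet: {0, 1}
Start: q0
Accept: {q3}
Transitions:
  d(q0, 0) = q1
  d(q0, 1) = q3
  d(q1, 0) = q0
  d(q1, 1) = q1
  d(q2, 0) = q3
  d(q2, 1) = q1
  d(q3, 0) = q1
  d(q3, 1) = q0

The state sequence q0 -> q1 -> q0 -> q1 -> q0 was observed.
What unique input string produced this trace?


Trace back each transition to find the symbol:
  q0 --[0]--> q1
  q1 --[0]--> q0
  q0 --[0]--> q1
  q1 --[0]--> q0

"0000"


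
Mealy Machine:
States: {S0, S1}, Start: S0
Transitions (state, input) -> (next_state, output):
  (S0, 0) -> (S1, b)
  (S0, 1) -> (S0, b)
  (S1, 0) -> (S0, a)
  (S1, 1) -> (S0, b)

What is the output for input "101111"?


Step-by-step:
  (S0, 1) -> (S0, b)
  (S0, 0) -> (S1, b)
  (S1, 1) -> (S0, b)
  (S0, 1) -> (S0, b)
  (S0, 1) -> (S0, b)
  (S0, 1) -> (S0, b)

"bbbbbb"
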